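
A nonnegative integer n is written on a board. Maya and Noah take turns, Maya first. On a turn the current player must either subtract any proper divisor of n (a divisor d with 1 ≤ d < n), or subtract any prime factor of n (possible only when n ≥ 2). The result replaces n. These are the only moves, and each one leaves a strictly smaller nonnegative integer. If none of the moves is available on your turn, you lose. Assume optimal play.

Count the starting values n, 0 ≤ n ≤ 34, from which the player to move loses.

Use the standard recursion: the mover loses at a terminal position; elsewhere, the mover wins exactly when some move hands the opponent an L position.
n=0: no move → L
n=1: no move → L
n=2: can move to 0, which is L ⇒ W
n=3: can move to 0, which is L ⇒ W
n=4: moves to 2(W), 3(W); every one is W ⇒ L
n=5: can move to 0, which is L ⇒ W
n=6: can move to 4, which is L ⇒ W
n=7: can move to 0, which is L ⇒ W
n=8: can move to 4, which is L ⇒ W
n=9: moves to 6(W), 8(W); every one is W ⇒ L
n=10: can move to 9, which is L ⇒ W
n=11: can move to 0, which is L ⇒ W
n=12: can move to 9, which is L ⇒ W
n=13: can move to 0, which is L ⇒ W
n=14: moves to 7(W), 12(W), 13(W); every one is W ⇒ L
n=15: can move to 14, which is L ⇒ W
n=16: can move to 14, which is L ⇒ W
n=17: can move to 0, which is L ⇒ W
n=18: can move to 9, which is L ⇒ W
n=19: can move to 0, which is L ⇒ W
n=20: moves to 10(W), 15(W), 16(W), 18(W), 19(W); every one is W ⇒ L
n=21: can move to 14, which is L ⇒ W
n=22: can move to 20, which is L ⇒ W
n=23: can move to 0, which is L ⇒ W
n=24: can move to 20, which is L ⇒ W
n=25: can move to 20, which is L ⇒ W
n=26: moves to 13(W), 24(W), 25(W); every one is W ⇒ L
n=27: can move to 26, which is L ⇒ W
n=28: can move to 14, which is L ⇒ W
n=29: can move to 0, which is L ⇒ W
n=30: can move to 20, which is L ⇒ W
n=31: can move to 0, which is L ⇒ W
n=32: moves to 16(W), 24(W), 28(W), 30(W), 31(W); every one is W ⇒ L
n=33: can move to 32, which is L ⇒ W
n=34: can move to 32, which is L ⇒ W
L entries with 0 ≤ n ≤ 34: n = 0, 1, 4, 9, 14, 20, 26, 32; that makes 8.

8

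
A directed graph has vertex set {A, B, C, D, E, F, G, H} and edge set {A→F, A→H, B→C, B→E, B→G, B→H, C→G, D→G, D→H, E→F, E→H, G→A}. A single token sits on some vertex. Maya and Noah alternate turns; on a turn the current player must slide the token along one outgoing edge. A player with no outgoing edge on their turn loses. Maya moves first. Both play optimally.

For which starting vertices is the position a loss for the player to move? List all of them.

Classify positions by backward induction: terminal positions (no move available) are L. From any other position, the mover wins iff some move reaches an L.
Every edge goes from a vertex to one that appears earlier in the order H, F, E, A, G, D, C, B, so processing vertices in that order labels each vertex after all of its successors.
H: no outgoing edge → L
F: no outgoing edge → L
E: reaches L-position F → W
A: reaches L-position F → W
G: only reaches A(W), which is W → L
D: reaches L-position G → W
C: reaches L-position G → W
B: reaches L-position G → W
The losing starting vertices are exactly the entries labelled L in this table (3 of them).

F, G, H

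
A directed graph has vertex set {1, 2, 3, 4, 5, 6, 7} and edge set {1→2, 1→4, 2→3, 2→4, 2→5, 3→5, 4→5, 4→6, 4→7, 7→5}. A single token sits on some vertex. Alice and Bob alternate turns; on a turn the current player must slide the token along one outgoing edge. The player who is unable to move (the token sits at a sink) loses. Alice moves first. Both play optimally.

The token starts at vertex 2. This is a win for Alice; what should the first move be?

Classify positions by backward induction: terminal positions (no move available) are L. From any other position, the mover wins iff some move reaches an L.
Every edge goes from a vertex to one that appears earlier in the order 5, 6, 3, 7, 4, 2, 1, so processing vertices in that order labels each vertex after all of its successors.
5: no outgoing edge → L
6: no outgoing edge → L
3: reaches L-position 5 → W
7: reaches L-position 5 → W
4: reaches L-position 6 → W
2: reaches L-position 5 → W
1: only reaches 2(W), 4(W), all W → L
From 2, the L positions reachable in one move are: 5.

Move to 5.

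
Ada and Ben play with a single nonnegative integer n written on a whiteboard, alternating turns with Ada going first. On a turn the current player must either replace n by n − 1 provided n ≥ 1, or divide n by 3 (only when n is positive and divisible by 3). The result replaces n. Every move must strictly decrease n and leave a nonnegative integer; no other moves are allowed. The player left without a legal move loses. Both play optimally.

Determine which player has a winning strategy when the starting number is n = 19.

Build the W/L table. Terminal = L. A non-terminal position is W if it has a move to some L; otherwise it is L.
n=0: no move → L
n=1: can move to 0, which is L ⇒ W
n=2: the only move is to 1(W), a W ⇒ L
n=3: can move to 2, which is L ⇒ W
n=4: the only move is to 3(W), a W ⇒ L
n=5: can move to 4, which is L ⇒ W
n=6: can move to 2, which is L ⇒ W
n=7: the only move is to 6(W), a W ⇒ L
n=8: can move to 7, which is L ⇒ W
n=9: moves to 3(W), 8(W); every one is W ⇒ L
n=10: can move to 9, which is L ⇒ W
n=11: the only move is to 10(W), a W ⇒ L
n=12: can move to 4, which is L ⇒ W
n=13: the only move is to 12(W), a W ⇒ L
n=14: can move to 13, which is L ⇒ W
n=15: moves to 5(W), 14(W); every one is W ⇒ L
n=16: can move to 15, which is L ⇒ W
n=17: the only move is to 16(W), a W ⇒ L
n=18: can move to 17, which is L ⇒ W
n=19: the only move is to 18(W), a W ⇒ L
The starting position 19 is L: whatever Ada does, the opponent receives a W position.

Ben wins.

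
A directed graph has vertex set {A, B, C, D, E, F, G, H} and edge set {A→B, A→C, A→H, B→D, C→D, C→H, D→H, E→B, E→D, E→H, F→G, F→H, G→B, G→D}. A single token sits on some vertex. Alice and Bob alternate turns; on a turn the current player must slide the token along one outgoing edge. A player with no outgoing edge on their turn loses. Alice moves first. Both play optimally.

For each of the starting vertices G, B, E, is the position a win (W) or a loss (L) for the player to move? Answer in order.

Positions with no move are L. A position that does have a move is losing for the player to move precisely when every available move leads to a winning position for the opponent. Fill in the labels:
Every edge goes from a vertex to one that appears earlier in the order H, D, C, B, E, G, A, F, so processing vertices in that order labels each vertex after all of its successors.
H: no outgoing edge → L
D: can move to H, which is L ⇒ W
C: can move to H, which is L ⇒ W
B: the only move is to D(W), a W ⇒ L
E: can move to B, which is L ⇒ W
G: can move to B, which is L ⇒ W
A: can move to B, which is L ⇒ W
F: can move to H, which is L ⇒ W

G: W, B: L, E: W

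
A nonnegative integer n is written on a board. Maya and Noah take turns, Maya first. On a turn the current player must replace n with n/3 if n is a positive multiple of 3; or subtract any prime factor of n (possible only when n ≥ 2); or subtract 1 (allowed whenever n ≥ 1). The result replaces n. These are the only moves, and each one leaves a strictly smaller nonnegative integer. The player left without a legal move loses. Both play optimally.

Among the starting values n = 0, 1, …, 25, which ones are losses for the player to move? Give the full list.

0, 4, 8, 14, 18, 22, 25

Use the standard recursion: the mover loses at a terminal position; elsewhere, the mover wins exactly when some move hands the opponent an L position.
n=0: no move → L
n=1: reaches L-position 0 → W
n=2: reaches L-position 0 → W
n=3: reaches L-position 0 → W
n=4: only reaches 2(W), 3(W), all W → L
n=5: reaches L-position 0 → W
n=6: reaches L-position 4 → W
n=7: reaches L-position 0 → W
n=8: only reaches 6(W), 7(W), all W → L
n=9: reaches L-position 8 → W
n=10: reaches L-position 8 → W
n=11: reaches L-position 0 → W
n=12: reaches L-position 4 → W
n=13: reaches L-position 0 → W
n=14: only reaches 7(W), 12(W), 13(W), all W → L
n=15: reaches L-position 14 → W
n=16: reaches L-position 14 → W
n=17: reaches L-position 0 → W
n=18: only reaches 6(W), 15(W), 16(W), 17(W), all W → L
n=19: reaches L-position 0 → W
n=20: reaches L-position 18 → W
n=21: reaches L-position 14 → W
n=22: only reaches 11(W), 20(W), 21(W), all W → L
n=23: reaches L-position 0 → W
n=24: reaches L-position 8 → W
n=25: only reaches 20(W), 24(W), all W → L
Reading off the rows marked L gives the requested list; there are 7 such values of n.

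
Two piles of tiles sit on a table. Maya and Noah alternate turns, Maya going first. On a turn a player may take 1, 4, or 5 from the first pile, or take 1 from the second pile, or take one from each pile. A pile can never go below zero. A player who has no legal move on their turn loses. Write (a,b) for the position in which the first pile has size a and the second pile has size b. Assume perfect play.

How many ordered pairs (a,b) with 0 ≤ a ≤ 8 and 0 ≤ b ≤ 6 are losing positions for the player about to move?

18

Label each position W (a win for the player to move) or L (a loss). A position with no legal move is L; any other position is W exactly when some move reaches an L, and L when every move reaches a W.
Every move lowers a or b (never raises either), so fill the grid row by row in increasing a, and left to right within a row: each cell's successors are then already labelled.
      b=0  b=1  b=2  b=3  b=4  b=5  b=6
a=0:    L    W    L    W    L    W    L
a=1:    W    W    W    W    W    W    W
a=2:    L    W    L    W    L    W    L
a=3:    W    W    W    W    W    W    W
a=4:    W    L    W    L    W    L    W
a=5:    W    W    W    W    W    W    W
a=6:    W    L    W    L    W    L    W
a=7:    W    W    W    W    W    W    W
a=8:    L    W    L    W    L    W    L
Cells with no legal move (terminal, hence L): (0,0).
The remaining L cells, each justified by listing all of its moves:
(0,2): only reaches (0,1)(W), which is W → L
(0,4): only reaches (0,3)(W), which is W → L
(0,6): only reaches (0,5)(W), which is W → L
(2,0): only reaches (1,0)(W), which is W → L
(2,2): only reaches (1,2)(W), (2,1)(W), (1,1)(W), all W → L
(2,4): only reaches (1,4)(W), (2,3)(W), (1,3)(W), all W → L
(2,6): only reaches (1,6)(W), (2,5)(W), (1,5)(W), all W → L
(4,1): only reaches (3,1)(W), (0,1)(W), (4,0)(W), (3,0)(W), all W → L
(4,3): only reaches (3,3)(W), (0,3)(W), (4,2)(W), (3,2)(W), all W → L
(4,5): only reaches (3,5)(W), (0,5)(W), (4,4)(W), (3,4)(W), all W → L
(6,1): only reaches (5,1)(W), (2,1)(W), (1,1)(W), (6,0)(W), (5,0)(W), all W → L
(6,3): only reaches (5,3)(W), (2,3)(W), (1,3)(W), (6,2)(W), (5,2)(W), all W → L
(6,5): only reaches (5,5)(W), (2,5)(W), (1,5)(W), (6,4)(W), (5,4)(W), all W → L
(8,0): only reaches (7,0)(W), (4,0)(W), (3,0)(W), all W → L
(8,2): only reaches (7,2)(W), (4,2)(W), (3,2)(W), (8,1)(W), (7,1)(W), all W → L
(8,4): only reaches (7,4)(W), (4,4)(W), (3,4)(W), (8,3)(W), (7,3)(W), all W → L
(8,6): only reaches (7,6)(W), (4,6)(W), (3,6)(W), (8,5)(W), (7,5)(W), all W → L
Every other cell has at least one move into one of the L cells above, so it is W.
L cells per row: a=0: 4, a=1: 0, a=2: 4, a=3: 0, a=4: 3, a=5: 0, a=6: 3, a=7: 0, a=8: 4; total 18.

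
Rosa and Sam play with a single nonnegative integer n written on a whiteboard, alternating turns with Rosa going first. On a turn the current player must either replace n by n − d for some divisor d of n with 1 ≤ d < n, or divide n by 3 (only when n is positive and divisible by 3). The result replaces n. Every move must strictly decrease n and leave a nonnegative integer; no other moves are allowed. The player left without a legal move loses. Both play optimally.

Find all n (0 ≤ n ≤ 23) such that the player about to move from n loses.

Build the W/L table. Terminal = L. A non-terminal position is W if it has a move to some L; otherwise it is L.
n=0: no move → L
n=1: no move → L
n=2: →1(L), so W
n=3: →1(L), so W
n=4: →2(W), 3(W) — all W, so L
n=5: →4(L), so W
n=6: →4(L), so W
n=7: →6(W) only, which is W, so L
n=8: →4(L), so W
n=9: →3(W), 6(W), 8(W) — all W, so L
n=10: →9(L), so W
n=11: →10(W) only, which is W, so L
n=12: →4(L), so W
n=13: →12(W) only, which is W, so L
n=14: →7(L), so W
n=15: →5(W), 10(W), 12(W), 14(W) — all W, so L
n=16: →15(L), so W
n=17: →16(W) only, which is W, so L
n=18: →9(L), so W
n=19: →18(W) only, which is W, so L
n=20: →15(L), so W
n=21: →7(L), so W
n=22: →11(L), so W
n=23: →22(W) only, which is W, so L
The losing starting values of n are exactly the entries labelled L in this table (11 of them).

0, 1, 4, 7, 9, 11, 13, 15, 17, 19, 23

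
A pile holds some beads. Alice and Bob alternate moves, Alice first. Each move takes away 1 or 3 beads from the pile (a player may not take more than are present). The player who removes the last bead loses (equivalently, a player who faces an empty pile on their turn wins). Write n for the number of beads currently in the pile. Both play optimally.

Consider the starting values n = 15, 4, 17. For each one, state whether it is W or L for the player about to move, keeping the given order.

Label each position W (a win for the player to move) or L (a loss). A position with no legal move is W; any other position is W exactly when some move reaches an L, and L when every move reaches a W.
n=0: no move; the opponent has just taken the last bead and therefore loses → W
n=1: →0(W) only, which is W, so L
n=2: →1(L), so W
n=3: →2(W), 0(W) — all W, so L
n=4: →3(L), so W
n=5: →4(W), 2(W) — all W, so L
n=6: →5(L), so W
n=7: →6(W), 4(W) — all W, so L
n=8: →7(L), so W
n=9: →8(W), 6(W) — all W, so L
n=10: →9(L), so W
n=11: →10(W), 8(W) — all W, so L
n=12: →11(L), so W
n=13: →12(W), 10(W) — all W, so L
n=14: →13(L), so W
n=15: →14(W), 12(W) — all W, so L
n=16: →15(L), so W
n=17: →16(W), 14(W) — all W, so L

15: L, 4: W, 17: L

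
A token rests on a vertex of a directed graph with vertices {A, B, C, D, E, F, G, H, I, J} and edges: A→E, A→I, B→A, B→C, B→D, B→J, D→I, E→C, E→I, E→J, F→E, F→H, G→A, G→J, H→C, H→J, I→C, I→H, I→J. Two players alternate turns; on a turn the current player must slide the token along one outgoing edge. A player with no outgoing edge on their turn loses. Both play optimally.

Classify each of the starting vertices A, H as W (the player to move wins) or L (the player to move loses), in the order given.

Compute win/loss labels from the base case upward. A position with no move is L. Any other position is W if it can reach an L in one move, else L.
Every edge goes from a vertex to one that appears earlier in the order J, C, H, I, E, D, A, B, G, F, so processing vertices in that order labels each vertex after all of its successors.
J: no outgoing edge → L
C: no outgoing edge → L
H: W (go to C, an L position)
I: W (go to C, an L position)
E: W (go to C, an L position)
D: L (sole option I(W) is W)
A: L (options E(W), I(W) are all W)
B: W (go to A, an L position)
G: W (go to A, an L position)
F: L (options E(W), H(W) are all W)

A: L, H: W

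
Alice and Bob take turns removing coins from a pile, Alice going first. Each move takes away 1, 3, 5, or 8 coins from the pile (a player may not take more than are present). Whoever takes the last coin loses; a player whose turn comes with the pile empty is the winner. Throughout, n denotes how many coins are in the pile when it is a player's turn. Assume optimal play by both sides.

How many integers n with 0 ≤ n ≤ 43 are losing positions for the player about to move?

Positions with no move are W. A position that does have a move is losing for the player to move precisely when every available move leads to a winning position for the opponent. Fill in the labels:
n=0: no move; the opponent has just taken the last coin and therefore loses → W
n=1: only reaches 0(W), which is W → L
n=2: reaches L-position 1 → W
n=3: only reaches 2(W), 0(W), all W → L
n=4: reaches L-position 3 → W
n=5: only reaches 4(W), 2(W), 0(W), all W → L
n=6: reaches L-position 5 → W
n=7: only reaches 6(W), 4(W), 2(W), all W → L
n=8: reaches L-position 7 → W
n=9: reaches L-position 1 → W
n=10: reaches L-position 7 → W
n=11: reaches L-position 3 → W
n=12: reaches L-position 7 → W
n=13: reaches L-position 5 → W
n=14: only reaches 13(W), 11(W), 9(W), 6(W), all W → L
n=15: reaches L-position 14 → W
n=16: only reaches 15(W), 13(W), 11(W), 8(W), all W → L
n=17: reaches L-position 16 → W
n=18: only reaches 17(W), 15(W), 13(W), 10(W), all W → L
n=19: reaches L-position 18 → W
n=20: only reaches 19(W), 17(W), 15(W), 12(W), all W → L
n=21: reaches L-position 20 → W
n=22: reaches L-position 14 → W
n=23: reaches L-position 20 → W
n=24: reaches L-position 16 → W
n=25: reaches L-position 20 → W
n=26: reaches L-position 18 → W
n=27: only reaches 26(W), 24(W), 22(W), 19(W), all W → L
n=28: reaches L-position 27 → W
n=29: only reaches 28(W), 26(W), 24(W), 21(W), all W → L
n=30: reaches L-position 29 → W
n=31: only reaches 30(W), 28(W), 26(W), 23(W), all W → L
n=32: reaches L-position 31 → W
n=33: only reaches 32(W), 30(W), 28(W), 25(W), all W → L
n=34: reaches L-position 33 → W
n=35: reaches L-position 27 → W
n=36: reaches L-position 33 → W
n=37: reaches L-position 29 → W
n=38: reaches L-position 33 → W
n=39: reaches L-position 31 → W
n=40: only reaches 39(W), 37(W), 35(W), 32(W), all W → L
n=41: reaches L-position 40 → W
n=42: only reaches 41(W), 39(W), 37(W), 34(W), all W → L
n=43: reaches L-position 42 → W
L entries with 0 ≤ n ≤ 43: n = 1, 3, 5, 7, 14, 16, 18, 20, 27, 29, 31, 33, 40, 42; that makes 14.

14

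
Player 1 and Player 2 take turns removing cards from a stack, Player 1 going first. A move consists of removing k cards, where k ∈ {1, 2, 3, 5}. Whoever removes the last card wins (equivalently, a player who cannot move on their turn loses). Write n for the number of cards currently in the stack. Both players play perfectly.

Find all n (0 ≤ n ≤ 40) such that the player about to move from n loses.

Label each position W (a win for the player to move) or L (a loss). A position with no legal move is L; any other position is W exactly when some move reaches an L, and L when every move reaches a W.
n=0: no move → L
n=1: →0(L), so W
n=2: →0(L), so W
n=3: →0(L), so W
n=4: →3(W), 2(W), 1(W) — all W, so L
n=5: →4(L), so W
n=6: →4(L), so W
n=7: →4(L), so W
n=8: →7(W), 6(W), 5(W), 3(W) — all W, so L
n=9: →8(L), so W
n=10: →8(L), so W
n=11: →8(L), so W
n=12: →11(W), 10(W), 9(W), 7(W) — all W, so L
n=13: →12(L), so W
n=14: →12(L), so W
n=15: →12(L), so W
n=16: →15(W), 14(W), 13(W), 11(W) — all W, so L
n=17: →16(L), so W
n=18: →16(L), so W
n=19: →16(L), so W
n=20: →19(W), 18(W), 17(W), 15(W) — all W, so L
n=21: →20(L), so W
n=22: →20(L), so W
n=23: →20(L), so W
n=24: →23(W), 22(W), 21(W), 19(W) — all W, so L
n=25: →24(L), so W
n=26: →24(L), so W
n=27: →24(L), so W
n=28: →27(W), 26(W), 25(W), 23(W) — all W, so L
n=29: →28(L), so W
n=30: →28(L), so W
n=31: →28(L), so W
n=32: →31(W), 30(W), 29(W), 27(W) — all W, so L
n=33: →32(L), so W
n=34: →32(L), so W
n=35: →32(L), so W
n=36: →35(W), 34(W), 33(W), 31(W) — all W, so L
n=37: →36(L), so W
n=38: →36(L), so W
n=39: →36(L), so W
n=40: →39(W), 38(W), 37(W), 35(W) — all W, so L
Reading off the rows marked L gives the requested list; there are 11 such values of n.

0, 4, 8, 12, 16, 20, 24, 28, 32, 36, 40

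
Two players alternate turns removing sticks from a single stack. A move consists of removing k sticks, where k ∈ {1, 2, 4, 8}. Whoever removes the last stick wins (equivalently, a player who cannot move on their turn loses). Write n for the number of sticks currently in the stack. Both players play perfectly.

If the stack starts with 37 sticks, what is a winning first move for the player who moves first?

Classify positions by backward induction: terminal positions (no move available) are L. From any other position, the mover wins iff some move reaches an L.
n=0: no move → L
n=1: can move to 0, which is L ⇒ W
n=2: can move to 0, which is L ⇒ W
n=3: moves to 2(W), 1(W); every one is W ⇒ L
n=4: can move to 3, which is L ⇒ W
n=5: can move to 3, which is L ⇒ W
n=6: moves to 5(W), 4(W), 2(W); every one is W ⇒ L
n=7: can move to 6, which is L ⇒ W
n=8: can move to 6, which is L ⇒ W
n=9: moves to 8(W), 7(W), 5(W), 1(W); every one is W ⇒ L
n=10: can move to 9, which is L ⇒ W
n=11: can move to 9, which is L ⇒ W
n=12: moves to 11(W), 10(W), 8(W), 4(W); every one is W ⇒ L
n=13: can move to 12, which is L ⇒ W
n=14: can move to 12, which is L ⇒ W
n=15: moves to 14(W), 13(W), 11(W), 7(W); every one is W ⇒ L
n=16: can move to 15, which is L ⇒ W
n=17: can move to 15, which is L ⇒ W
n=18: moves to 17(W), 16(W), 14(W), 10(W); every one is W ⇒ L
n=19: can move to 18, which is L ⇒ W
n=20: can move to 18, which is L ⇒ W
n=21: moves to 20(W), 19(W), 17(W), 13(W); every one is W ⇒ L
n=22: can move to 21, which is L ⇒ W
n=23: can move to 21, which is L ⇒ W
n=24: moves to 23(W), 22(W), 20(W), 16(W); every one is W ⇒ L
n=25: can move to 24, which is L ⇒ W
n=26: can move to 24, which is L ⇒ W
n=27: moves to 26(W), 25(W), 23(W), 19(W); every one is W ⇒ L
n=28: can move to 27, which is L ⇒ W
n=29: can move to 27, which is L ⇒ W
n=30: moves to 29(W), 28(W), 26(W), 22(W); every one is W ⇒ L
n=31: can move to 30, which is L ⇒ W
n=32: can move to 30, which is L ⇒ W
n=33: moves to 32(W), 31(W), 29(W), 25(W); every one is W ⇒ L
n=34: can move to 33, which is L ⇒ W
n=35: can move to 33, which is L ⇒ W
n=36: moves to 35(W), 34(W), 32(W), 28(W); every one is W ⇒ L
n=37: can move to 36, which is L ⇒ W
From 37, the L positions reachable in one move are: 36, 33. Any move reaching one of these is winning.

Remove 1, leaving 36.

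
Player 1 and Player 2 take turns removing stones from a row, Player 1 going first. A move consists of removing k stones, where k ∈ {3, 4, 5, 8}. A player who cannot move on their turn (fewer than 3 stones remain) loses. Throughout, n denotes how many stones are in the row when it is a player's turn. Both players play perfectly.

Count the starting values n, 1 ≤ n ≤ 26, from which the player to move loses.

Classify positions by backward induction: terminal positions (no move available) are L. From any other position, the mover wins iff some move reaches an L.
n=0: no move → L
n=1: no move → L
n=2: no move → L
n=3: can move to 0, which is L ⇒ W
n=4: can move to 1, which is L ⇒ W
n=5: can move to 2, which is L ⇒ W
n=6: can move to 2, which is L ⇒ W
n=7: can move to 2, which is L ⇒ W
n=8: can move to 0, which is L ⇒ W
n=9: can move to 1, which is L ⇒ W
n=10: can move to 2, which is L ⇒ W
n=11: moves to 8(W), 7(W), 6(W), 3(W); every one is W ⇒ L
n=12: moves to 9(W), 8(W), 7(W), 4(W); every one is W ⇒ L
n=13: moves to 10(W), 9(W), 8(W), 5(W); every one is W ⇒ L
n=14: can move to 11, which is L ⇒ W
n=15: can move to 12, which is L ⇒ W
n=16: can move to 13, which is L ⇒ W
n=17: can move to 13, which is L ⇒ W
n=18: can move to 13, which is L ⇒ W
n=19: can move to 11, which is L ⇒ W
n=20: can move to 12, which is L ⇒ W
n=21: can move to 13, which is L ⇒ W
n=22: moves to 19(W), 18(W), 17(W), 14(W); every one is W ⇒ L
n=23: moves to 20(W), 19(W), 18(W), 15(W); every one is W ⇒ L
n=24: moves to 21(W), 20(W), 19(W), 16(W); every one is W ⇒ L
n=25: can move to 22, which is L ⇒ W
n=26: can move to 23, which is L ⇒ W
L entries with 1 ≤ n ≤ 26 (n=0 is outside the asked range and is not counted): n = 1, 2, 11, 12, 13, 22, 23, 24; that makes 8.

8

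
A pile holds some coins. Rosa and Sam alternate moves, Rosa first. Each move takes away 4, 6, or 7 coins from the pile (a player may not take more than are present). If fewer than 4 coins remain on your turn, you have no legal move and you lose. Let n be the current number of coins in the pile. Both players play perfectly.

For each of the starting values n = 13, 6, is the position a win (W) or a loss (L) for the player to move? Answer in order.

Work bottom-up. With no move the player to move loses. Otherwise the position is W if at least one move leads to an L position for the opponent, and L if every move leads to a W.
n=0: no move → L
n=1: no move → L
n=2: no move → L
n=3: no move → L
n=4: W (go to 0, an L position)
n=5: W (go to 1, an L position)
n=6: W (go to 2, an L position)
n=7: W (go to 3, an L position)
n=8: W (go to 2, an L position)
n=9: W (go to 3, an L position)
n=10: W (go to 3, an L position)
n=11: L (options 7(W), 5(W), 4(W) are all W)
n=12: L (options 8(W), 6(W), 5(W) are all W)
n=13: L (options 9(W), 7(W), 6(W) are all W)

13: L, 6: W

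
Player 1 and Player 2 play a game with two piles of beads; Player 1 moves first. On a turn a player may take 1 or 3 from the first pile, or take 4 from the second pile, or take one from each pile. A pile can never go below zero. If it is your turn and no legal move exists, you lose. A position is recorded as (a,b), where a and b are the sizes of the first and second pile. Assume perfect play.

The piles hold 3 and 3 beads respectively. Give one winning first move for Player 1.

Move to (2,3).

Compute win/loss labels from the base case upward. A position with no move is L. Any other position is W if it can reach an L in one move, else L.
No move ever increases a pile, so every position that can arise here has a ≤ 3 and b ≤ 3; it is enough to label the cells with 0 ≤ a ≤ 3 and 0 ≤ b ≤ 3.
Every move lowers a or b (never raises either), so fill the grid row by row in increasing a, and left to right within a row: each cell's successors are then already labelled.
      b=0  b=1  b=2  b=3
a=0:    L    L    L    L
a=1:    W    W    W    W
a=2:    L    L    L    L
a=3:    W    W    W    W
Cells with no legal move (terminal, hence L): (0,0), (0,1), (0,2), (0,3).
The remaining L cells, each justified by listing all of its moves:
(2,0): only reaches (1,0)(W), which is W → L
(2,1): only reaches (1,1)(W), (1,0)(W), all W → L
(2,2): only reaches (1,2)(W), (1,1)(W), all W → L
(2,3): only reaches (1,3)(W), (1,2)(W), all W → L
Every other cell has at least one move into one of the L cells above, so it is W.
From (3,3), the L positions reachable in one move are: (2,3), (0,3), (2,2). Any move reaching one of these is winning.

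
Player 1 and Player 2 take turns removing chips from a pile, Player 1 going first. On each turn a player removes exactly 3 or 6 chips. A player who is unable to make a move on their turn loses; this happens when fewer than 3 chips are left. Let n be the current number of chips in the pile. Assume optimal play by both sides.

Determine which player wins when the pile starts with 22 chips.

Classify positions by backward induction: terminal positions (no move available) are L. From any other position, the mover wins iff some move reaches an L.
n=0: no move → L
n=1: no move → L
n=2: no move → L
n=3: W (go to 0, an L position)
n=4: W (go to 1, an L position)
n=5: W (go to 2, an L position)
n=6: W (go to 0, an L position)
n=7: W (go to 1, an L position)
n=8: W (go to 2, an L position)
n=9: L (options 6(W), 3(W) are all W)
n=10: L (options 7(W), 4(W) are all W)
n=11: L (options 8(W), 5(W) are all W)
n=12: W (go to 9, an L position)
n=13: W (go to 10, an L position)
n=14: W (go to 11, an L position)
n=15: W (go to 9, an L position)
n=16: W (go to 10, an L position)
n=17: W (go to 11, an L position)
n=18: L (options 15(W), 12(W) are all W)
n=19: L (options 16(W), 13(W) are all W)
n=20: L (options 17(W), 14(W) are all W)
n=21: W (go to 18, an L position)
n=22: W (go to 19, an L position)
The starting position 22 is W: Player 1 should remove 3, leaving 19, handing over an L position.

Player 1 wins.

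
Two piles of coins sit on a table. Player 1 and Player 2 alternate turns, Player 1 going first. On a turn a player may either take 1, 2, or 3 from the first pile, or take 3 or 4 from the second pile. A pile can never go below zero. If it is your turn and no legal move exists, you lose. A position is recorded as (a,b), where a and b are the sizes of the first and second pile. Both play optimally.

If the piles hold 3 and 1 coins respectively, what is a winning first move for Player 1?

Move to (0,1).

Work bottom-up. With no move the player to move loses. Otherwise the position is W if at least one move leads to an L position for the opponent, and L if every move leads to a W.
No move ever increases a pile, so every position that can arise here has a ≤ 3 and b ≤ 1; it is enough to label the cells with 0 ≤ a ≤ 3 and 0 ≤ b ≤ 1.
Every move lowers a or b (never raises either), so fill the grid row by row in increasing a, and left to right within a row: each cell's successors are then already labelled.
      b=0  b=1
a=0:    L    L
a=1:    W    W
a=2:    W    W
a=3:    W    W
Cells with no legal move (terminal, hence L): (0,0), (0,1).
Every other cell has at least one move into one of the L cells above, so it is W.
From (3,1), the L positions reachable in one move are: (0,1).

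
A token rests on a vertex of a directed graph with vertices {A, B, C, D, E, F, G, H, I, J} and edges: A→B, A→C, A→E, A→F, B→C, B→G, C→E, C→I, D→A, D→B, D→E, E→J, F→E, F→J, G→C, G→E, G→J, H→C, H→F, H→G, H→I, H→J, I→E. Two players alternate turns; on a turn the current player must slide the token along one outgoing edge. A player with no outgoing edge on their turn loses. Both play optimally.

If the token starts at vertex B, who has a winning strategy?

The second player wins.

Positions with no move are L. A position that does have a move is losing for the player to move precisely when every available move leads to a winning position for the opponent. Fill in the labels:
Every edge goes from a vertex to one that appears earlier in the order J, E, F, I, C, G, B, H, A, D, so processing vertices in that order labels each vertex after all of its successors.
J: no outgoing edge → L
E: reaches L-position J → W
F: reaches L-position J → W
I: only reaches E(W), which is W → L
C: reaches L-position I → W
G: reaches L-position J → W
B: only reaches G(W), C(W), all W → L
H: reaches L-position I → W
A: reaches L-position B → W
D: reaches L-position B → W
Every move from B reaches a W position, so the mover loses.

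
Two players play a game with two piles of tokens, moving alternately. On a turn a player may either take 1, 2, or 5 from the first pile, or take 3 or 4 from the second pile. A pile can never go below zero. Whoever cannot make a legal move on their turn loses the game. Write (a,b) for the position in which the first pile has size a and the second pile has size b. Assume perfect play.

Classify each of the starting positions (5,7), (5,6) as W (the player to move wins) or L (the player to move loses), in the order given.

(5,7): W, (5,6): L

Build the W/L table. Terminal = L. A non-terminal position is W if it has a move to some L; otherwise it is L.
No move ever increases a pile, so every position that can arise here has a ≤ 5 and b ≤ 7; it is enough to label the cells with 0 ≤ a ≤ 5 and 0 ≤ b ≤ 7.
Every move lowers a or b (never raises either), so fill the grid row by row in increasing a, and left to right within a row: each cell's successors are then already labelled.
      b=0  b=1  b=2  b=3  b=4  b=5  b=6  b=7
a=0:    L    L    L    W    W    W    W    L
a=1:    W    W    W    L    L    L    W    W
a=2:    W    W    W    W    W    W    L    W
a=3:    L    L    L    W    W    W    W    L
a=4:    W    W    W    L    L    L    W    W
a=5:    W    W    W    W    W    W    L    W
Cells with no legal move (terminal, hence L): (0,0), (0,1), (0,2).
The remaining L cells, each justified by listing all of its moves:
(0,7): only reaches (0,4)(W), (0,3)(W), all W → L
(1,3): only reaches (0,3)(W), (1,0)(W), all W → L
(1,4): only reaches (0,4)(W), (1,1)(W), (1,0)(W), all W → L
(1,5): only reaches (0,5)(W), (1,2)(W), (1,1)(W), all W → L
(2,6): only reaches (1,6)(W), (0,6)(W), (2,3)(W), (2,2)(W), all W → L
(3,0): only reaches (2,0)(W), (1,0)(W), all W → L
(3,1): only reaches (2,1)(W), (1,1)(W), all W → L
(3,2): only reaches (2,2)(W), (1,2)(W), all W → L
(3,7): only reaches (2,7)(W), (1,7)(W), (3,4)(W), (3,3)(W), all W → L
(4,3): only reaches (3,3)(W), (2,3)(W), (4,0)(W), all W → L
(4,4): only reaches (3,4)(W), (2,4)(W), (4,1)(W), (4,0)(W), all W → L
(4,5): only reaches (3,5)(W), (2,5)(W), (4,2)(W), (4,1)(W), all W → L
(5,6): only reaches (4,6)(W), (3,6)(W), (0,6)(W), (5,3)(W), (5,2)(W), all W → L
Every other cell has at least one move into one of the L cells above, so it is W.
(5,7): the move to (3,7) reaches an L cell, so W
(5,6): one of the L cells justified above, so L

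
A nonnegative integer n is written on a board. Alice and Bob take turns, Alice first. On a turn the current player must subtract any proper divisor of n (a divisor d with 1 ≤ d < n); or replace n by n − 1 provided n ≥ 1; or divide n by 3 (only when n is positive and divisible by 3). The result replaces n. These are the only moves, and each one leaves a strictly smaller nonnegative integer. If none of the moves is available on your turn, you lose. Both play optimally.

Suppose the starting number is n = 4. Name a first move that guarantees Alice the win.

Move to 2.

Build the W/L table. Terminal = L. A non-terminal position is W if it has a move to some L; otherwise it is L.
n=0: no move → L
n=1: reaches L-position 0 → W
n=2: only reaches 1(W), which is W → L
n=3: reaches L-position 2 → W
n=4: reaches L-position 2 → W
From 4, the L positions reachable in one move are: 2.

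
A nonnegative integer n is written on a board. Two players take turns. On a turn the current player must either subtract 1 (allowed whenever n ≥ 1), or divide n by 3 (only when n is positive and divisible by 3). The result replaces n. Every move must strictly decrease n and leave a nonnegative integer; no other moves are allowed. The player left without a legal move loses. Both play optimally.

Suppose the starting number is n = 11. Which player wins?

The second player wins.

Positions with no move are L. A position that does have a move is losing for the player to move precisely when every available move leads to a winning position for the opponent. Fill in the labels:
n=0: no move → L
n=1: →0(L), so W
n=2: →1(W) only, which is W, so L
n=3: →2(L), so W
n=4: →3(W) only, which is W, so L
n=5: →4(L), so W
n=6: →2(L), so W
n=7: →6(W) only, which is W, so L
n=8: →7(L), so W
n=9: →3(W), 8(W) — all W, so L
n=10: →9(L), so W
n=11: →10(W) only, which is W, so L
Every move from 11 reaches a W position, so the mover loses.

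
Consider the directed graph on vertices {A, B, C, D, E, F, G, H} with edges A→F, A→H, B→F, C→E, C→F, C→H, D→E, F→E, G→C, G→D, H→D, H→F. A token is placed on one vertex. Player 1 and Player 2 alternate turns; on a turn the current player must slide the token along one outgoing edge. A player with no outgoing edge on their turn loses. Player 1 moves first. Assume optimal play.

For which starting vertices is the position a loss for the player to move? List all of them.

Classify positions by backward induction: terminal positions (no move available) are L. From any other position, the mover wins iff some move reaches an L.
Every edge goes from a vertex to one that appears earlier in the order E, D, F, H, B, A, C, G, so processing vertices in that order labels each vertex after all of its successors.
E: no outgoing edge → L
D: can move to E, which is L ⇒ W
F: can move to E, which is L ⇒ W
H: moves to F(W), D(W); every one is W ⇒ L
B: the only move is to F(W), a W ⇒ L
A: can move to H, which is L ⇒ W
C: can move to H, which is L ⇒ W
G: moves to C(W), D(W); every one is W ⇒ L
Reading off the rows marked L gives the requested list; there are 4 such vertices.

B, E, G, H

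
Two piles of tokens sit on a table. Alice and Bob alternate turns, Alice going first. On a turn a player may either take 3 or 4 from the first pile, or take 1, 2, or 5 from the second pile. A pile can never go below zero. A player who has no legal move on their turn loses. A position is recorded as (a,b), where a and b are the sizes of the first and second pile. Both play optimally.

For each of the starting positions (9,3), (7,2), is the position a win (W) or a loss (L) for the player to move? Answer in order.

Label each position W (a win for the player to move) or L (a loss). A position with no legal move is L; any other position is W exactly when some move reaches an L, and L when every move reaches a W.
No move ever increases a pile, so every position that can arise here has a ≤ 9 and b ≤ 3; it is enough to label the cells with 0 ≤ a ≤ 9 and 0 ≤ b ≤ 3.
Every move lowers a or b (never raises either), so fill the grid row by row in increasing a, and left to right within a row: each cell's successors are then already labelled.
      b=0  b=1  b=2  b=3
a=0:    L    W    W    L
a=1:    L    W    W    L
a=2:    L    W    W    L
a=3:    W    L    W    W
a=4:    W    L    W    W
a=5:    W    L    W    W
a=6:    W    W    L    W
a=7:    L    W    W    L
a=8:    L    W    W    L
a=9:    L    W    W    L
Cells with no legal move (terminal, hence L): (0,0), (1,0), (2,0).
The remaining L cells, each justified by listing all of its moves:
(0,3): →(0,2)(W), (0,1)(W) — all W, so L
(1,3): →(1,2)(W), (1,1)(W) — all W, so L
(2,3): →(2,2)(W), (2,1)(W) — all W, so L
(3,1): →(0,1)(W), (3,0)(W) — all W, so L
(4,1): →(1,1)(W), (0,1)(W), (4,0)(W) — all W, so L
(5,1): →(2,1)(W), (1,1)(W), (5,0)(W) — all W, so L
(6,2): →(3,2)(W), (2,2)(W), (6,1)(W), (6,0)(W) — all W, so L
(7,0): →(4,0)(W), (3,0)(W) — all W, so L
(7,3): →(4,3)(W), (3,3)(W), (7,2)(W), (7,1)(W) — all W, so L
(8,0): →(5,0)(W), (4,0)(W) — all W, so L
(8,3): →(5,3)(W), (4,3)(W), (8,2)(W), (8,1)(W) — all W, so L
(9,0): →(6,0)(W), (5,0)(W) — all W, so L
(9,3): →(6,3)(W), (5,3)(W), (9,2)(W), (9,1)(W) — all W, so L
Every other cell has at least one move into one of the L cells above, so it is W.
(9,3): one of the L cells justified above, so L
(7,2): the move to (7,0) reaches an L cell, so W

(9,3): L, (7,2): W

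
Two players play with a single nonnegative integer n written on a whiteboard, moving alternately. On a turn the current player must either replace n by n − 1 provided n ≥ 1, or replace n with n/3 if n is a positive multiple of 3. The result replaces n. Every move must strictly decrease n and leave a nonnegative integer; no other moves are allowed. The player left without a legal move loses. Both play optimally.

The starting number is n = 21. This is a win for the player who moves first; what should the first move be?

Positions with no move are L. A position that does have a move is losing for the player to move precisely when every available move leads to a winning position for the opponent. Fill in the labels:
n=0: no move → L
n=1: W (go to 0, an L position)
n=2: L (sole option 1(W) is W)
n=3: W (go to 2, an L position)
n=4: L (sole option 3(W) is W)
n=5: W (go to 4, an L position)
n=6: W (go to 2, an L position)
n=7: L (sole option 6(W) is W)
n=8: W (go to 7, an L position)
n=9: L (options 3(W), 8(W) are all W)
n=10: W (go to 9, an L position)
n=11: L (sole option 10(W) is W)
n=12: W (go to 4, an L position)
n=13: L (sole option 12(W) is W)
n=14: W (go to 13, an L position)
n=15: L (options 5(W), 14(W) are all W)
n=16: W (go to 15, an L position)
n=17: L (sole option 16(W) is W)
n=18: W (go to 17, an L position)
n=19: L (sole option 18(W) is W)
n=20: W (go to 19, an L position)
n=21: W (go to 7, an L position)
From 21, the L positions reachable in one move are: 7.

Move to 7.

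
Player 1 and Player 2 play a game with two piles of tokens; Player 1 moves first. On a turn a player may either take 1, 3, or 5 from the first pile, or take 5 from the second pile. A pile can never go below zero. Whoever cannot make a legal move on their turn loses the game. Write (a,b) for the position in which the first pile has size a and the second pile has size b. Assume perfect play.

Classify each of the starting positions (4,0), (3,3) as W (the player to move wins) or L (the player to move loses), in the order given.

(4,0): L, (3,3): W

Build the W/L table. Terminal = L. A non-terminal position is W if it has a move to some L; otherwise it is L.
No move ever increases a pile, so every position that can arise here has a ≤ 4 and b ≤ 3; it is enough to label the cells with 0 ≤ a ≤ 4 and 0 ≤ b ≤ 3.
Every move lowers a or b (never raises either), so fill the grid row by row in increasing a, and left to right within a row: each cell's successors are then already labelled.
      b=0  b=1  b=2  b=3
a=0:    L    L    L    L
a=1:    W    W    W    W
a=2:    L    L    L    L
a=3:    W    W    W    W
a=4:    L    L    L    L
Cells with no legal move (terminal, hence L): (0,0), (0,1), (0,2), (0,3).
The remaining L cells, each justified by listing all of its moves:
(2,0): →(1,0)(W) only, which is W, so L
(2,1): →(1,1)(W) only, which is W, so L
(2,2): →(1,2)(W) only, which is W, so L
(2,3): →(1,3)(W) only, which is W, so L
(4,0): →(3,0)(W), (1,0)(W) — all W, so L
(4,1): →(3,1)(W), (1,1)(W) — all W, so L
(4,2): →(3,2)(W), (1,2)(W) — all W, so L
(4,3): →(3,3)(W), (1,3)(W) — all W, so L
Every other cell has at least one move into one of the L cells above, so it is W.
(4,0): one of the L cells justified above, so L
(3,3): the move to (2,3) reaches an L cell, so W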